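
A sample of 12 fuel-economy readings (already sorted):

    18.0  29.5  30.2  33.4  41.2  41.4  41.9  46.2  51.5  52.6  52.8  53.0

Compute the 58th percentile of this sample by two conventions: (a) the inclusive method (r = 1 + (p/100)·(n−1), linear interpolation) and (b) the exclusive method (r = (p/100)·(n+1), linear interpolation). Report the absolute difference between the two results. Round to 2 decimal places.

n = 12.
(a) r = 7.38; between ranks 7 (41.9) and 8 (46.2): 43.534.
(b) r = 7.54; between ranks 7 (41.9) and 8 (46.2): 44.222.
|43.534 − 44.222| = 0.688.

0.69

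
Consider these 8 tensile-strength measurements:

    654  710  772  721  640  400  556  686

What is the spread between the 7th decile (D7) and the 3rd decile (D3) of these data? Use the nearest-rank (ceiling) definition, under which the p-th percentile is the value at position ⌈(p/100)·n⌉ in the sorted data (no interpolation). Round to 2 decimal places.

Sorted: 400, 556, 640, 654, 686, 710, 721, 772.
n = 8.
P30: rank ⌈30/100·8⌉ = 3 → 640.
P70: rank ⌈70/100·8⌉ = 6 → 710.
Difference: 710 − 640 = 70.

70.00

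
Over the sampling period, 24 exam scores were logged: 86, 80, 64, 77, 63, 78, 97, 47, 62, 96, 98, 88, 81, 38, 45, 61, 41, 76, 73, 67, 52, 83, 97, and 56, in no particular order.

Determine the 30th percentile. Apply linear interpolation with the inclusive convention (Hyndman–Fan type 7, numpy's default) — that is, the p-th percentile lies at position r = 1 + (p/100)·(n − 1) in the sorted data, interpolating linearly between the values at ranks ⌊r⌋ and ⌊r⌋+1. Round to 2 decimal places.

Sorted: 38, 41, 45, 47, 52, 56, 61, 62, 63, 64, 67, 73, 76, 77, 78, 80, 81, 83, 86, 88, 96, 97, 97, 98.
n = 24.
r = 1 + (30/100)·(24 − 1) = 1 + 6.9 = 7.9.
Rank 7 is 61 and rank 8 is 62.
Interpolate: 61 + 0.9·(62 − 61) = 61 + 0.9·1 = 61.9.

61.90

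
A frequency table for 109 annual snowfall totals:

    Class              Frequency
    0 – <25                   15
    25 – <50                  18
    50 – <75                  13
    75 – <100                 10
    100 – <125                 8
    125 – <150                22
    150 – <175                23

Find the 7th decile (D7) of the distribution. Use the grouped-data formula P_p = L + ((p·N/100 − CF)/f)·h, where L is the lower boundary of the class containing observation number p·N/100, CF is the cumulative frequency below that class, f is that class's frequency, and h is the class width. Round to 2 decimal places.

N = 109; target position k = 70/100 · 109 = 76.3.
Cumulative frequencies: 15, 33, 46, 56, 64, 86, 109.
Observation 76.3 falls in the class 125 – <150.
L = 125, CF = 64, f = 22, h = 25.
P70 = 125 + ((76.3 − 64)/22)·25 = 125 + 13.9773 = 138.977.

138.98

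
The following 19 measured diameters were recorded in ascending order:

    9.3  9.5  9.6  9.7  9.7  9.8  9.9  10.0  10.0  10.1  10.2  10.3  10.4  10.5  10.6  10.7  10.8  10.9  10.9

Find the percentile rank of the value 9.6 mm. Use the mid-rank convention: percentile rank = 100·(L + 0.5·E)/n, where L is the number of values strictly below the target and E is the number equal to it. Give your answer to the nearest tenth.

Count below 9.6: L = 2; count equal: E = 1; n = 19.
Percentile rank = 100·(2 + 0.5·1)/19 = 100·2.5/19 = 13.16.

13.2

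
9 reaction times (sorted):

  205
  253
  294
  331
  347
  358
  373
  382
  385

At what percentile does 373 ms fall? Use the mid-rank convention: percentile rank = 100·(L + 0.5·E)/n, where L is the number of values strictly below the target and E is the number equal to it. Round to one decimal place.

72.2

Count below 373: L = 6; count equal: E = 1; n = 9.
Percentile rank = 100·(6 + 0.5·1)/9 = 100·6.5/9 = 72.22.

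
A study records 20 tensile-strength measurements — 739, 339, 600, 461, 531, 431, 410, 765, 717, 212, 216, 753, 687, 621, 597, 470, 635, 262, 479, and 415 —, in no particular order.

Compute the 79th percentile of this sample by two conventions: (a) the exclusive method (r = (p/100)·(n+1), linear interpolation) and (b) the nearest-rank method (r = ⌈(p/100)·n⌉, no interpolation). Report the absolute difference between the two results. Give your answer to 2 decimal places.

Sorted: 212, 216, 262, 339, 410, 415, 431, 461, 470, 479, 531, 597, 600, 621, 635, 687, 717, 739, 753, 765.
n = 20.
(a) r = 16.59; between ranks 16 (687) and 17 (717): 704.7.
(b) the nearest-rank method: rank 16 → 687.
|704.7 − 687| = 17.7.

17.70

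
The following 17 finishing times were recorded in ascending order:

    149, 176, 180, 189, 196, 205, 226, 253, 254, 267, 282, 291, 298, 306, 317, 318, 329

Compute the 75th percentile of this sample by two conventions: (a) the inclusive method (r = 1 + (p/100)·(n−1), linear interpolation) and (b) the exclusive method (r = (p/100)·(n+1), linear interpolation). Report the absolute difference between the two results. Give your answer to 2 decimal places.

n = 17.
(a) r = 13 → value at rank 13 = 298.
(b) r = 13.5; between ranks 13 (298) and 14 (306): 302.
|298 − 302| = 4.

4.00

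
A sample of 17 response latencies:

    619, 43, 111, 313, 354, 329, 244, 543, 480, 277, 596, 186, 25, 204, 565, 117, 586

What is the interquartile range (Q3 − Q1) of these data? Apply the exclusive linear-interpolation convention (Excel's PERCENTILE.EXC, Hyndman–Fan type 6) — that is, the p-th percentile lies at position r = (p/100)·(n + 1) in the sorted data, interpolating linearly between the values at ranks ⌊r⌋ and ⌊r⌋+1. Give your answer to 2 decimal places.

402.50

Sorted: 25, 43, 111, 117, 186, 204, 244, 277, 313, 329, 354, 480, 543, 565, 586, 596, 619.
n = 17.
P25: r = 4.5; ranks 4–5 are 117, 186; interpolating gives 151.5.
P75: r = 13.5; ranks 13–14 are 543, 565; interpolating gives 554.
Difference: 554 − 151.5 = 402.5.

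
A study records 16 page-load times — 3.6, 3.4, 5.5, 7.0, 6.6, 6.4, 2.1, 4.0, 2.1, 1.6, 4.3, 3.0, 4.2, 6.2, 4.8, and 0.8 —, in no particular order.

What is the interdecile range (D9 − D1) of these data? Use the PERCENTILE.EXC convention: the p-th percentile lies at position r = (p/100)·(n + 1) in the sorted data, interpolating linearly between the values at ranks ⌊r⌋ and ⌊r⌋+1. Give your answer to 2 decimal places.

Sorted: 0.8, 1.6, 2.1, 2.1, 3.0, 3.4, 3.6, 4.0, 4.2, 4.3, 4.8, 5.5, 6.2, 6.4, 6.6, 7.0.
n = 16.
P10: r = 1.7; ranks 1–2 are 0.8, 1.6; interpolating gives 1.36.
P90: r = 15.3; ranks 15–16 are 6.6, 7.0; interpolating gives 6.72.
Difference: 6.72 − 1.36 = 5.36.

5.36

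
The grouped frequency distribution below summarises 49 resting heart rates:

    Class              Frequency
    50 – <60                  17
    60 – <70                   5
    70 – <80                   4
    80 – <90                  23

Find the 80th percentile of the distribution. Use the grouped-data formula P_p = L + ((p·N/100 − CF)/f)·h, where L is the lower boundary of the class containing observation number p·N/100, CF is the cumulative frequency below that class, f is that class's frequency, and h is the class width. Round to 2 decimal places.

N = 49; target position k = 80/100 · 49 = 39.2.
Cumulative frequencies: 17, 22, 26, 49.
Observation 39.2 falls in the class 80 – <90.
L = 80, CF = 26, f = 23, h = 10.
P80 = 80 + ((39.2 − 26)/23)·10 = 80 + 5.73913 = 85.7391.

85.74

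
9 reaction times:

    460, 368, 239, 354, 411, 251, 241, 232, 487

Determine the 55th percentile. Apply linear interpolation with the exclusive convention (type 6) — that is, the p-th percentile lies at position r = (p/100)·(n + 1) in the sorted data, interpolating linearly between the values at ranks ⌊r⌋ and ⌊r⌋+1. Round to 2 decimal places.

361.00

Sorted: 232, 239, 241, 251, 354, 368, 411, 460, 487.
n = 9.
r = (55/100)·(9 + 1) = 5.5.
Rank 5 is 354 and rank 6 is 368.
Interpolate: 354 + 0.5·(368 − 354) = 354 + 0.5·14 = 361.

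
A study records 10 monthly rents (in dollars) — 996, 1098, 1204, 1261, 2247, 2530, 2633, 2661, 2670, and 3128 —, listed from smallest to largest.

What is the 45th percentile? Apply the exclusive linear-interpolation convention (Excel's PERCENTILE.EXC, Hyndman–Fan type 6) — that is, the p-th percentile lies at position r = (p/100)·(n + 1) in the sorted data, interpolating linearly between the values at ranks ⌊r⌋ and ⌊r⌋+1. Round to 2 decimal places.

n = 10.
r = (45/100)·(10 + 1) = 4.95.
Rank 4 is 1261 and rank 5 is 2247.
Interpolate: 1261 + 0.95·(2247 − 1261) = 1261 + 0.95·986 = 2197.7.

2197.70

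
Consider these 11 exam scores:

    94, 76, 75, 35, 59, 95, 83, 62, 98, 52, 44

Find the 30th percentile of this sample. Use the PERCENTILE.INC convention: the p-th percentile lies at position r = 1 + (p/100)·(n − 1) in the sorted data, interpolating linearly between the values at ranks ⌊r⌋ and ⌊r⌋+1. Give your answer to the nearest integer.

Sorted: 35, 44, 52, 59, 62, 75, 76, 83, 94, 95, 98.
n = 11.
r = 1 + (30/100)·(11 − 1) = 1 + 3 = 4.
r is an integer, so P30 is the value at rank 4: 59.

59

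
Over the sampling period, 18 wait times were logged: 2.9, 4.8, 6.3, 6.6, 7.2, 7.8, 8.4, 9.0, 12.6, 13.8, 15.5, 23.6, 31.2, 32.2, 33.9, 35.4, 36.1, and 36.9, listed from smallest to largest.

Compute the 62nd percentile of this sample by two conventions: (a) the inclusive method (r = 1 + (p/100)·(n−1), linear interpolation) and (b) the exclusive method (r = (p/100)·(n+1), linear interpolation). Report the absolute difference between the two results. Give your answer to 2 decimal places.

n = 18.
(a) r = 11.54; between ranks 11 (15.5) and 12 (23.6): 19.874.
(b) r = 11.78; between ranks 11 (15.5) and 12 (23.6): 21.818.
|19.874 − 21.818| = 1.944.

1.94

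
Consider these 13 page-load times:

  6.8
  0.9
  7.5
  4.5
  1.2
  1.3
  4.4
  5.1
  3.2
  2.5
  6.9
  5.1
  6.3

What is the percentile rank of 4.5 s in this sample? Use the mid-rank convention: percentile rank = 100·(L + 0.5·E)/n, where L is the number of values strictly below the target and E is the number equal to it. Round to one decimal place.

50.0

Sorted: 0.9, 1.2, 1.3, 2.5, 3.2, 4.4, 4.5, 5.1, 5.1, 6.3, 6.8, 6.9, 7.5.
Count below 4.5: L = 6; count equal: E = 1; n = 13.
Percentile rank = 100·(6 + 0.5·1)/13 = 100·6.5/13 = 50.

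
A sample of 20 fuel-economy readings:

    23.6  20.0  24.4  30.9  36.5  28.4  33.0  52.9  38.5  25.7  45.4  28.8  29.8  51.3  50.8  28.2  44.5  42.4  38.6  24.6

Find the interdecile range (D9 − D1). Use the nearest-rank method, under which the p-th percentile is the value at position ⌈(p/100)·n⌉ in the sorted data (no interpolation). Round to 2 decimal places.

27.20

Sorted: 20.0, 23.6, 24.4, 24.6, 25.7, 28.2, 28.4, 28.8, 29.8, 30.9, 33.0, 36.5, 38.5, 38.6, 42.4, 44.5, 45.4, 50.8, 51.3, 52.9.
n = 20.
P10: rank ⌈10/100·20⌉ = 2 → 23.6.
P90: rank ⌈90/100·20⌉ = 18 → 50.8.
Difference: 50.8 − 23.6 = 27.2.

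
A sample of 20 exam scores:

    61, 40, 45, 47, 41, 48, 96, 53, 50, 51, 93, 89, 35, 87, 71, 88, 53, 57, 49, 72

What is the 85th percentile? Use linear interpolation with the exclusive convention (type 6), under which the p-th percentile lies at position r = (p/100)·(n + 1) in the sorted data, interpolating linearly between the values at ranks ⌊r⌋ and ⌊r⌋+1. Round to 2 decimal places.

88.85

Sorted: 35, 40, 41, 45, 47, 48, 49, 50, 51, 53, 53, 57, 61, 71, 72, 87, 88, 89, 93, 96.
n = 20.
r = (85/100)·(20 + 1) = 17.85.
Rank 17 is 88 and rank 18 is 89.
Interpolate: 88 + 0.85·(89 − 88) = 88 + 0.85·1 = 88.85.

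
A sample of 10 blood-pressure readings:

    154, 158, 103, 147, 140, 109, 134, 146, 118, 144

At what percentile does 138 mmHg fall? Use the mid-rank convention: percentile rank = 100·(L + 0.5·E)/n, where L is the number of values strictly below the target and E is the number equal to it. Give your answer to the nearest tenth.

Sorted: 103, 109, 118, 134, 140, 144, 146, 147, 154, 158.
Count below 138: L = 4; count equal: E = 0; n = 10.
Percentile rank = 100·(4 + 0.5·0)/10 = 100·4/10 = 40.

40.0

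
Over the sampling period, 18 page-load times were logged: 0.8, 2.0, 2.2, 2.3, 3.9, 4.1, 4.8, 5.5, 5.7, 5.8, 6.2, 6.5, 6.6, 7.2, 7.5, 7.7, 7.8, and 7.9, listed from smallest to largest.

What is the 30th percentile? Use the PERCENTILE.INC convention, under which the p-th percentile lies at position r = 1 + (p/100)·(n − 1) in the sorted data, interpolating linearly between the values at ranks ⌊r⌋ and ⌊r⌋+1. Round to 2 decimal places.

4.17

n = 18.
r = 1 + (30/100)·(18 − 1) = 1 + 5.1 = 6.1.
Rank 6 is 4.1 and rank 7 is 4.8.
Interpolate: 4.1 + 0.1·(4.8 − 4.1) = 4.1 + 0.1·0.7 = 4.17.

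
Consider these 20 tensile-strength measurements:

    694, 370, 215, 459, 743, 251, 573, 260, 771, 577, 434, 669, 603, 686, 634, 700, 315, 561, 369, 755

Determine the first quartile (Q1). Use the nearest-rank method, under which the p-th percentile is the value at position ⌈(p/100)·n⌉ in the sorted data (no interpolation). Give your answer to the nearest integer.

Sorted: 215, 251, 260, 315, 369, 370, 434, 459, 561, 573, 577, 603, 634, 669, 686, 694, 700, 743, 755, 771.
n = 20.
Position = ⌈25/100 · 20⌉ = ⌈5⌉ = 5.
The value at rank 5 is 369.

369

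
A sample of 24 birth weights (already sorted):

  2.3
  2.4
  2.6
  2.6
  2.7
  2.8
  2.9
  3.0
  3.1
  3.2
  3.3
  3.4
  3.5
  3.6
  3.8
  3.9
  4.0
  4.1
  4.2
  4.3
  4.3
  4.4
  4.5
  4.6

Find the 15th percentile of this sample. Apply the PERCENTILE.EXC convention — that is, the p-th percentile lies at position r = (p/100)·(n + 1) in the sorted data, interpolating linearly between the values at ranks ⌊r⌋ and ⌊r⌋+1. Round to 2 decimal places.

2.60

n = 24.
r = (15/100)·(24 + 1) = 3.75.
Rank 3 is 2.6 and rank 4 is 2.6.
Interpolate: 2.6 + 0.75·(2.6 − 2.6) = 2.6 + 0.75·0 = 2.6.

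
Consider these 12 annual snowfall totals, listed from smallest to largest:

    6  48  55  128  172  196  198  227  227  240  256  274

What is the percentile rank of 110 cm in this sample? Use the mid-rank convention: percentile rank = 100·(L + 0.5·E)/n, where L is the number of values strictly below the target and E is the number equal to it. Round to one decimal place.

Count below 110: L = 3; count equal: E = 0; n = 12.
Percentile rank = 100·(3 + 0.5·0)/12 = 100·3/12 = 25.

25.0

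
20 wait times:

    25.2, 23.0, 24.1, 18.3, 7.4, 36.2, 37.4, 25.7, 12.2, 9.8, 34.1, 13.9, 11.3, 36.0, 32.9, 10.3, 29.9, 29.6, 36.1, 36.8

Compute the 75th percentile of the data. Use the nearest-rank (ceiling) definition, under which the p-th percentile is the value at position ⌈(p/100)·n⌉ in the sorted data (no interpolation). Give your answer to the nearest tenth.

Sorted: 7.4, 9.8, 10.3, 11.3, 12.2, 13.9, 18.3, 23.0, 24.1, 25.2, 25.7, 29.6, 29.9, 32.9, 34.1, 36.0, 36.1, 36.2, 36.8, 37.4.
n = 20.
Position = ⌈75/100 · 20⌉ = ⌈15⌉ = 15.
The value at rank 15 is 34.1.

34.1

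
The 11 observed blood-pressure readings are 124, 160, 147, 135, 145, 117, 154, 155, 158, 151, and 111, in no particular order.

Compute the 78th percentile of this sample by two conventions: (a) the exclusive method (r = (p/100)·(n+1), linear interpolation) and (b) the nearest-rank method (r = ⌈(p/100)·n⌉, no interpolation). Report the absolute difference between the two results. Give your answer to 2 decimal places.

Sorted: 111, 117, 124, 135, 145, 147, 151, 154, 155, 158, 160.
n = 11.
(a) r = 9.36; between ranks 9 (155) and 10 (158): 156.08.
(b) the nearest-rank method: rank 9 → 155.
|156.08 − 155| = 1.08.

1.08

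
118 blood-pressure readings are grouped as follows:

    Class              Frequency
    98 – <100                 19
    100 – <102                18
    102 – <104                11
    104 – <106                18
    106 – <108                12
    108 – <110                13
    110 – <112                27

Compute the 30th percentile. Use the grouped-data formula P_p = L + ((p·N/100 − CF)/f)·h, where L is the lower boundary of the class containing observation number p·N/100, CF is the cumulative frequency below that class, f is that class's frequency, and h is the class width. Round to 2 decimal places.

101.82

N = 118; target position k = 30/100 · 118 = 35.4.
Cumulative frequencies: 19, 37, 48, 66, 78, 91, 118.
Observation 35.4 falls in the class 100 – <102.
L = 100, CF = 19, f = 18, h = 2.
P30 = 100 + ((35.4 − 19)/18)·2 = 100 + 1.82222 = 101.822.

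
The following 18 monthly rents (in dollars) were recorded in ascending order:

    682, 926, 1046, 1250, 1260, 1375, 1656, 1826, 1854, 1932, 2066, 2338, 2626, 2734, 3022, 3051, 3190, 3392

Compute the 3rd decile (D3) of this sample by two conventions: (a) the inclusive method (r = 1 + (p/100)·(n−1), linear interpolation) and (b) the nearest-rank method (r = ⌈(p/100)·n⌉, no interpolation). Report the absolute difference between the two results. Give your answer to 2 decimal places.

28.10

n = 18.
(a) r = 6.1; between ranks 6 (1375) and 7 (1656): 1403.1.
(b) the nearest-rank method: rank 6 → 1375.
|1403.1 − 1375| = 28.1.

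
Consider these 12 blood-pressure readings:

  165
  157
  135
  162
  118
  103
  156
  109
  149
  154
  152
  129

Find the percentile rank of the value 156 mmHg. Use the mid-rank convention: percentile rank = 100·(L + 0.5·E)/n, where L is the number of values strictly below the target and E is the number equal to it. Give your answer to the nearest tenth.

70.8

Sorted: 103, 109, 118, 129, 135, 149, 152, 154, 156, 157, 162, 165.
Count below 156: L = 8; count equal: E = 1; n = 12.
Percentile rank = 100·(8 + 0.5·1)/12 = 100·8.5/12 = 70.83.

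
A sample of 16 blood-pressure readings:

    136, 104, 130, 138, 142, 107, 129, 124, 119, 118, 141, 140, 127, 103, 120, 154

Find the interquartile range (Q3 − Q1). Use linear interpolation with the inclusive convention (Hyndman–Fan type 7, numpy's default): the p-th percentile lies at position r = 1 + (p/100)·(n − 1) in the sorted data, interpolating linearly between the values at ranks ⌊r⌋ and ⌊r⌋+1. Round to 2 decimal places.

Sorted: 103, 104, 107, 118, 119, 120, 124, 127, 129, 130, 136, 138, 140, 141, 142, 154.
n = 16.
P25: r = 4.75; ranks 4–5 are 118, 119; interpolating gives 118.75.
P75: r = 12.25; ranks 12–13 are 138, 140; interpolating gives 138.5.
Difference: 138.5 − 118.75 = 19.75.

19.75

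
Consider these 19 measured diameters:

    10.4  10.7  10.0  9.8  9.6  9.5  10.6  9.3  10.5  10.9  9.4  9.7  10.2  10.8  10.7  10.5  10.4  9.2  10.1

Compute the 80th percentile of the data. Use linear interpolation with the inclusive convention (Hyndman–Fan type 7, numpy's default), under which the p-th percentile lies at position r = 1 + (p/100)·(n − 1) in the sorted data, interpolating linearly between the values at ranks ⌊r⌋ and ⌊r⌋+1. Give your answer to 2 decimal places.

Sorted: 9.2, 9.3, 9.4, 9.5, 9.6, 9.7, 9.8, 10.0, 10.1, 10.2, 10.4, 10.4, 10.5, 10.5, 10.6, 10.7, 10.7, 10.8, 10.9.
n = 19.
r = 1 + (80/100)·(19 − 1) = 1 + 14.4 = 15.4.
Rank 15 is 10.6 and rank 16 is 10.7.
Interpolate: 10.6 + 0.4·(10.7 − 10.6) = 10.6 + 0.4·0.1 = 10.64.

10.64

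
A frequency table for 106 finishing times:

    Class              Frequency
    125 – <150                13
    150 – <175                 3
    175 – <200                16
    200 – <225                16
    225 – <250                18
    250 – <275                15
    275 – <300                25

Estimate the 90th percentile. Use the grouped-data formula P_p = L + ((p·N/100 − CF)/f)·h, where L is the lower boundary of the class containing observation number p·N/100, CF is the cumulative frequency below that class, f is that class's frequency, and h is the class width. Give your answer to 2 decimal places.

N = 106; target position k = 90/100 · 106 = 95.4.
Cumulative frequencies: 13, 16, 32, 48, 66, 81, 106.
Observation 95.4 falls in the class 275 – <300.
L = 275, CF = 81, f = 25, h = 25.
P90 = 275 + ((95.4 − 81)/25)·25 = 275 + 14.4 = 289.4.

289.40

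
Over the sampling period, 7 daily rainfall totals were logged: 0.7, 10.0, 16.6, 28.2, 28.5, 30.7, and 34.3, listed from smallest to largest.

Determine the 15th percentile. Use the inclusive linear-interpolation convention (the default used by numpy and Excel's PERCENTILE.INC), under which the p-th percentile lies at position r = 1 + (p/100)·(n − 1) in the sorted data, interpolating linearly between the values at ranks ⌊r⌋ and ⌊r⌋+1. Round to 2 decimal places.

n = 7.
r = 1 + (15/100)·(7 − 1) = 1 + 0.9 = 1.9.
Rank 1 is 0.7 and rank 2 is 10.0.
Interpolate: 0.7 + 0.9·(10.0 − 0.7) = 0.7 + 0.9·9.3 = 9.07.

9.07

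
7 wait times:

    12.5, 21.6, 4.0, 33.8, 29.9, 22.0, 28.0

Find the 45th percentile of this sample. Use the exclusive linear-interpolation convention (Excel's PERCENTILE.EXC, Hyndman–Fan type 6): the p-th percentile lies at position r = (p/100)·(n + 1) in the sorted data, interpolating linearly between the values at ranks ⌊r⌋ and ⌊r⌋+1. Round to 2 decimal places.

21.84

Sorted: 4.0, 12.5, 21.6, 22.0, 28.0, 29.9, 33.8.
n = 7.
r = (45/100)·(7 + 1) = 3.6.
Rank 3 is 21.6 and rank 4 is 22.0.
Interpolate: 21.6 + 0.6·(22.0 − 21.6) = 21.6 + 0.6·0.4 = 21.84.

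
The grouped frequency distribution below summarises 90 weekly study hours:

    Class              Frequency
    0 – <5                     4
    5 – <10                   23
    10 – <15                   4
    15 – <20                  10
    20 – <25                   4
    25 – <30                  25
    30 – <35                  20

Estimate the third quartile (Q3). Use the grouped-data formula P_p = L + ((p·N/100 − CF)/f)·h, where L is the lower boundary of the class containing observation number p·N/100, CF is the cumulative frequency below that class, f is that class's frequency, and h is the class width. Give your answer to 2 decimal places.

29.50

N = 90; target position k = 75/100 · 90 = 67.5.
Cumulative frequencies: 4, 27, 31, 41, 45, 70, 90.
Observation 67.5 falls in the class 25 – <30.
L = 25, CF = 45, f = 25, h = 5.
P75 = 25 + ((67.5 − 45)/25)·5 = 25 + 4.5 = 29.5.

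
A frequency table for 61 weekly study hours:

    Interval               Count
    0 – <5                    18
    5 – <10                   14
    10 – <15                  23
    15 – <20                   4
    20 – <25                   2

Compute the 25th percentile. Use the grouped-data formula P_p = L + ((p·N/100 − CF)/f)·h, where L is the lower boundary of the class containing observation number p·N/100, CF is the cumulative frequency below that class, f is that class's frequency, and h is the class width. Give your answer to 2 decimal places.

4.24

N = 61; target position k = 25/100 · 61 = 15.25.
Cumulative frequencies: 18, 32, 55, 59, 61.
Observation 15.25 falls in the class 0 – <5.
L = 0, CF = 0, f = 18, h = 5.
P25 = 0 + ((15.25 − 0)/18)·5 = 0 + 4.23611 = 4.23611.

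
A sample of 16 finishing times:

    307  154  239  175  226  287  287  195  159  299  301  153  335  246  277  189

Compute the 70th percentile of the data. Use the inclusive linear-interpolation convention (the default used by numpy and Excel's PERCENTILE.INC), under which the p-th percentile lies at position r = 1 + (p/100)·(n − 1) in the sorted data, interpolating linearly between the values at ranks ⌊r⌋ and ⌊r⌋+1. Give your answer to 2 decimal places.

287.00

Sorted: 153, 154, 159, 175, 189, 195, 226, 239, 246, 277, 287, 287, 299, 301, 307, 335.
n = 16.
r = 1 + (70/100)·(16 − 1) = 1 + 10.5 = 11.5.
Rank 11 is 287 and rank 12 is 287.
Interpolate: 287 + 0.5·(287 − 287) = 287 + 0.5·0 = 287.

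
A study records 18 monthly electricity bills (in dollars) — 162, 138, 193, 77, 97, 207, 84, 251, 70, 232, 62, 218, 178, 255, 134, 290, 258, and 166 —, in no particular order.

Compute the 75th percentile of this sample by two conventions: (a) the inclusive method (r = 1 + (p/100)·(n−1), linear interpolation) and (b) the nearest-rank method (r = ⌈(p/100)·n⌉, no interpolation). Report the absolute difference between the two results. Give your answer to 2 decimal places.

Sorted: 62, 70, 77, 84, 97, 134, 138, 162, 166, 178, 193, 207, 218, 232, 251, 255, 258, 290.
n = 18.
(a) r = 13.75; between ranks 13 (218) and 14 (232): 228.5.
(b) the nearest-rank method: rank 14 → 232.
|228.5 − 232| = 3.5.

3.50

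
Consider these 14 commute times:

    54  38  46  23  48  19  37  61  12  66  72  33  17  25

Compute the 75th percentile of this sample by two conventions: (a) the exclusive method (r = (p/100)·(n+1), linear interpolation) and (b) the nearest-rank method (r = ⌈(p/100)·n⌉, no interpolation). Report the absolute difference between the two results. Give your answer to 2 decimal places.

1.75

Sorted: 12, 17, 19, 23, 25, 33, 37, 38, 46, 48, 54, 61, 66, 72.
n = 14.
(a) r = 11.25; between ranks 11 (54) and 12 (61): 55.75.
(b) the nearest-rank method: rank 11 → 54.
|55.75 − 54| = 1.75.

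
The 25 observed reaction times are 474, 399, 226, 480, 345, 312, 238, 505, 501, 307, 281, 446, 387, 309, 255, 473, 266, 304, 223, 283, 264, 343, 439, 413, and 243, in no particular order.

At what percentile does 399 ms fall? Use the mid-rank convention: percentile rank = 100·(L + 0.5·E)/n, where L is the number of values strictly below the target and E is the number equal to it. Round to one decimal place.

66.0

Sorted: 223, 226, 238, 243, 255, 264, 266, 281, 283, 304, 307, 309, 312, 343, 345, 387, 399, 413, 439, 446, 473, 474, 480, 501, 505.
Count below 399: L = 16; count equal: E = 1; n = 25.
Percentile rank = 100·(16 + 0.5·1)/25 = 100·16.5/25 = 66.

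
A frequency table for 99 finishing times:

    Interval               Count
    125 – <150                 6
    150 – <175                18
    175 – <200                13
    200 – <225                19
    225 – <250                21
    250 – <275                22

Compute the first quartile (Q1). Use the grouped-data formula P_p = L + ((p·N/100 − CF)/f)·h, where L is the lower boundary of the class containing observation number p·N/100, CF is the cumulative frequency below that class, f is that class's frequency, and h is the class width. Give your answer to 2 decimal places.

176.44

N = 99; target position k = 25/100 · 99 = 24.75.
Cumulative frequencies: 6, 24, 37, 56, 77, 99.
Observation 24.75 falls in the class 175 – <200.
L = 175, CF = 24, f = 13, h = 25.
P25 = 175 + ((24.75 − 24)/13)·25 = 175 + 1.44231 = 176.442.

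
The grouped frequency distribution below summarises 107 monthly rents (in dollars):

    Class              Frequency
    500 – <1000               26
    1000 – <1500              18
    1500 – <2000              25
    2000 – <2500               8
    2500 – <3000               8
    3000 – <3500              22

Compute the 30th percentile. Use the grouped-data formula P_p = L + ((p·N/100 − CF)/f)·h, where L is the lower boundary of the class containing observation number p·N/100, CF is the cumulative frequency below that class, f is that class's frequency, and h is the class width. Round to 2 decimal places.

N = 107; target position k = 30/100 · 107 = 32.1.
Cumulative frequencies: 26, 44, 69, 77, 85, 107.
Observation 32.1 falls in the class 1000 – <1500.
L = 1000, CF = 26, f = 18, h = 500.
P30 = 1000 + ((32.1 − 26)/18)·500 = 1000 + 169.444 = 1169.44.

1169.44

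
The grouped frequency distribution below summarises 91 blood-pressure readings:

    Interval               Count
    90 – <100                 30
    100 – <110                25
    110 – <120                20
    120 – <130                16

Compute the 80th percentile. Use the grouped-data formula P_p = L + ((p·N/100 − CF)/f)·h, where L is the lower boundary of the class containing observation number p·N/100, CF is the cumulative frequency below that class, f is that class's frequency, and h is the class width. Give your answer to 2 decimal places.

N = 91; target position k = 80/100 · 91 = 72.8.
Cumulative frequencies: 30, 55, 75, 91.
Observation 72.8 falls in the class 110 – <120.
L = 110, CF = 55, f = 20, h = 10.
P80 = 110 + ((72.8 − 55)/20)·10 = 110 + 8.9 = 118.9.

118.90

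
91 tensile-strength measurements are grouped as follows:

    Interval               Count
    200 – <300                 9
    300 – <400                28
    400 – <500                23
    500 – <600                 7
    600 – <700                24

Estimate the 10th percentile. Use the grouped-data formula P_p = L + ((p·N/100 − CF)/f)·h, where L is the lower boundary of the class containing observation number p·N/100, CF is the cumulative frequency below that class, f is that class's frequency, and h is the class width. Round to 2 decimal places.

N = 91; target position k = 10/100 · 91 = 9.1.
Cumulative frequencies: 9, 37, 60, 67, 91.
Observation 9.1 falls in the class 300 – <400.
L = 300, CF = 9, f = 28, h = 100.
P10 = 300 + ((9.1 − 9)/28)·100 = 300 + 0.357143 = 300.357.

300.36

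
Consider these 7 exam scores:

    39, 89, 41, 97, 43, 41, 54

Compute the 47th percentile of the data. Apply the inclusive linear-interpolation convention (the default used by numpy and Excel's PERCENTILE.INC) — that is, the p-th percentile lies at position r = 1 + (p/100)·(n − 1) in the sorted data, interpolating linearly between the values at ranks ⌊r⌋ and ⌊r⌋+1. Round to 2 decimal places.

Sorted: 39, 41, 41, 43, 54, 89, 97.
n = 7.
r = 1 + (47/100)·(7 − 1) = 1 + 2.82 = 3.82.
Rank 3 is 41 and rank 4 is 43.
Interpolate: 41 + 0.82·(43 − 41) = 41 + 0.82·2 = 42.64.

42.64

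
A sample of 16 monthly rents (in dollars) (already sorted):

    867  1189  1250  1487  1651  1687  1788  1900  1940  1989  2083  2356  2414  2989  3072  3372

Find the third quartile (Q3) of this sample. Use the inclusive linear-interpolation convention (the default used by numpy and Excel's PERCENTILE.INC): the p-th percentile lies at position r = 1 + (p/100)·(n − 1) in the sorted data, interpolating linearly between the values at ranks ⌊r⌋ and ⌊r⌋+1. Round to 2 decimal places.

n = 16.
r = 1 + (75/100)·(16 − 1) = 1 + 11.25 = 12.25.
Rank 12 is 2356 and rank 13 is 2414.
Interpolate: 2356 + 0.25·(2414 − 2356) = 2356 + 0.25·58 = 2370.5.

2370.50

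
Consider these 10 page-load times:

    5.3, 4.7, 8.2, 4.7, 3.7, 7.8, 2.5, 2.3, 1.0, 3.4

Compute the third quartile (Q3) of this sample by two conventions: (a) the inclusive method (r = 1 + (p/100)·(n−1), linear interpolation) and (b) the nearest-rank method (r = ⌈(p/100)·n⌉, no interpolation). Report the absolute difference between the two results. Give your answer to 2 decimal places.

Sorted: 1.0, 2.3, 2.5, 3.4, 3.7, 4.7, 4.7, 5.3, 7.8, 8.2.
n = 10.
(a) r = 7.75; between ranks 7 (4.7) and 8 (5.3): 5.15.
(b) the nearest-rank method: rank 8 → 5.3.
|5.15 − 5.3| = 0.15.

0.15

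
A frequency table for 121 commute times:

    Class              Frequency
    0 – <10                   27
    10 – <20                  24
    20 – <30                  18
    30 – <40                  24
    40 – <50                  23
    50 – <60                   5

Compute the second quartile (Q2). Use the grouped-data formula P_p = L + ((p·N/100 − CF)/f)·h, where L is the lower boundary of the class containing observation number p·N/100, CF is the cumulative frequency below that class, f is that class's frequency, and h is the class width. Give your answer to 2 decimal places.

N = 121; target position k = 50/100 · 121 = 60.5.
Cumulative frequencies: 27, 51, 69, 93, 116, 121.
Observation 60.5 falls in the class 20 – <30.
L = 20, CF = 51, f = 18, h = 10.
P50 = 20 + ((60.5 − 51)/18)·10 = 20 + 5.27778 = 25.2778.

25.28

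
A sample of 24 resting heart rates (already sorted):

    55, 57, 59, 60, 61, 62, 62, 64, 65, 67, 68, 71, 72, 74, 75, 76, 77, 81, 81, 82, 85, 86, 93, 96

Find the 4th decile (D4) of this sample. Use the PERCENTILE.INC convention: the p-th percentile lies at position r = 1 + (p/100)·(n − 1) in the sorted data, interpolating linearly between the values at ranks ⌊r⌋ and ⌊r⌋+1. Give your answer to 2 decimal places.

n = 24.
r = 1 + (40/100)·(24 − 1) = 1 + 9.2 = 10.2.
Rank 10 is 67 and rank 11 is 68.
Interpolate: 67 + 0.2·(68 − 67) = 67 + 0.2·1 = 67.2.

67.20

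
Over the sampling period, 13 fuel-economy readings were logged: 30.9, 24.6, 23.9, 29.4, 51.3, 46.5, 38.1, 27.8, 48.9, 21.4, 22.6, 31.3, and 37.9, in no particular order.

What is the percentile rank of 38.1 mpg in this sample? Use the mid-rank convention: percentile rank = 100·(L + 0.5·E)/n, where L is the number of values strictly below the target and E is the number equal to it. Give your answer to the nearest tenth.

Sorted: 21.4, 22.6, 23.9, 24.6, 27.8, 29.4, 30.9, 31.3, 37.9, 38.1, 46.5, 48.9, 51.3.
Count below 38.1: L = 9; count equal: E = 1; n = 13.
Percentile rank = 100·(9 + 0.5·1)/13 = 100·9.5/13 = 73.08.

73.1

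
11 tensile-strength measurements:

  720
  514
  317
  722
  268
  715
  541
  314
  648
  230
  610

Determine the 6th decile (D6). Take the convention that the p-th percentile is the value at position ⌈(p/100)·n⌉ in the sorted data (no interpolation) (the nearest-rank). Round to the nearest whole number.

Sorted: 230, 268, 314, 317, 514, 541, 610, 648, 715, 720, 722.
n = 11.
Position = ⌈60/100 · 11⌉ = ⌈6.6⌉ = 7.
The value at rank 7 is 610.

610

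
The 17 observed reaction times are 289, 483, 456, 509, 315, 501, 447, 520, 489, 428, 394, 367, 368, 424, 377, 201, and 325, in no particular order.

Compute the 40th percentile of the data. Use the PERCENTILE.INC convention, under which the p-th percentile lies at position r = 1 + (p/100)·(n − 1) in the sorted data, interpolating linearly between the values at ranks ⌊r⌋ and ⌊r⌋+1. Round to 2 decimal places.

383.80

Sorted: 201, 289, 315, 325, 367, 368, 377, 394, 424, 428, 447, 456, 483, 489, 501, 509, 520.
n = 17.
r = 1 + (40/100)·(17 − 1) = 1 + 6.4 = 7.4.
Rank 7 is 377 and rank 8 is 394.
Interpolate: 377 + 0.4·(394 − 377) = 377 + 0.4·17 = 383.8.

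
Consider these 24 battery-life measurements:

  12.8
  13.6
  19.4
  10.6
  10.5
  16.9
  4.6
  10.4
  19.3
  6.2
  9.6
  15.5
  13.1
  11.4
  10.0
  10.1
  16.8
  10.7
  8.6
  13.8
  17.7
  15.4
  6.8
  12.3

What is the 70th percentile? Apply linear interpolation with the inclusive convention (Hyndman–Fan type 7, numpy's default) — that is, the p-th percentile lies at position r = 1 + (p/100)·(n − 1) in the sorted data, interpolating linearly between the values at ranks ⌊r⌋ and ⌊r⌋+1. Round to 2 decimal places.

Sorted: 4.6, 6.2, 6.8, 8.6, 9.6, 10.0, 10.1, 10.4, 10.5, 10.6, 10.7, 11.4, 12.3, 12.8, 13.1, 13.6, 13.8, 15.4, 15.5, 16.8, 16.9, 17.7, 19.3, 19.4.
n = 24.
r = 1 + (70/100)·(24 − 1) = 1 + 16.1 = 17.1.
Rank 17 is 13.8 and rank 18 is 15.4.
Interpolate: 13.8 + 0.1·(15.4 − 13.8) = 13.8 + 0.1·1.6 = 13.96.

13.96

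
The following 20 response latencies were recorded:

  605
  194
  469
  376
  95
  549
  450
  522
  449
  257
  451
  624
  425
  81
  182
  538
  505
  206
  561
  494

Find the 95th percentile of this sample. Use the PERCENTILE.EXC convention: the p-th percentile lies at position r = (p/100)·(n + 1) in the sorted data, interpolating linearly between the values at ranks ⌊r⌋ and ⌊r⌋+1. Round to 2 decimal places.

Sorted: 81, 95, 182, 194, 206, 257, 376, 425, 449, 450, 451, 469, 494, 505, 522, 538, 549, 561, 605, 624.
n = 20.
r = (95/100)·(20 + 1) = 19.95.
Rank 19 is 605 and rank 20 is 624.
Interpolate: 605 + 0.95·(624 − 605) = 605 + 0.95·19 = 623.05.

623.05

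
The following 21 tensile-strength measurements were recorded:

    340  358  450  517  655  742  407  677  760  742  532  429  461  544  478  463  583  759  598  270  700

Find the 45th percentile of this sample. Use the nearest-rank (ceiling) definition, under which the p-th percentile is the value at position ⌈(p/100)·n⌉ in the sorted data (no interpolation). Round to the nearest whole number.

Sorted: 270, 340, 358, 407, 429, 450, 461, 463, 478, 517, 532, 544, 583, 598, 655, 677, 700, 742, 742, 759, 760.
n = 21.
Position = ⌈45/100 · 21⌉ = ⌈9.45⌉ = 10.
The value at rank 10 is 517.

517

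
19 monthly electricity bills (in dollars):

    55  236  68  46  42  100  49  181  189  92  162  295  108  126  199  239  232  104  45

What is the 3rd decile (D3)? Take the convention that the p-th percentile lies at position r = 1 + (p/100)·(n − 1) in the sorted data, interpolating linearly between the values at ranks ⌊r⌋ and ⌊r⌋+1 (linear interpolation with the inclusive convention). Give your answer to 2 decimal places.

Sorted: 42, 45, 46, 49, 55, 68, 92, 100, 104, 108, 126, 162, 181, 189, 199, 232, 236, 239, 295.
n = 19.
r = 1 + (30/100)·(19 − 1) = 1 + 5.4 = 6.4.
Rank 6 is 68 and rank 7 is 92.
Interpolate: 68 + 0.4·(92 − 68) = 68 + 0.4·24 = 77.6.

77.60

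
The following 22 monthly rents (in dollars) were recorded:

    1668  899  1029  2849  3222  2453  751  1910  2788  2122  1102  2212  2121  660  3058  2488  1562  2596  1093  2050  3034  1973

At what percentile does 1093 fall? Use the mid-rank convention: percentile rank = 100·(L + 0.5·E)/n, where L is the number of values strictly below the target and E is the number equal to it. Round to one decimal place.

Sorted: 660, 751, 899, 1029, 1093, 1102, 1562, 1668, 1910, 1973, 2050, 2121, 2122, 2212, 2453, 2488, 2596, 2788, 2849, 3034, 3058, 3222.
Count below 1093: L = 4; count equal: E = 1; n = 22.
Percentile rank = 100·(4 + 0.5·1)/22 = 100·4.5/22 = 20.45.

20.5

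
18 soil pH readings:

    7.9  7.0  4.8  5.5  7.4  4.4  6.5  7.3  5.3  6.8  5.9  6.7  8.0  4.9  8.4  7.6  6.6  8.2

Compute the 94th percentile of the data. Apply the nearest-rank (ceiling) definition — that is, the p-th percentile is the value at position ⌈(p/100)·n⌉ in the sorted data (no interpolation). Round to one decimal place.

Sorted: 4.4, 4.8, 4.9, 5.3, 5.5, 5.9, 6.5, 6.6, 6.7, 6.8, 7.0, 7.3, 7.4, 7.6, 7.9, 8.0, 8.2, 8.4.
n = 18.
Position = ⌈94/100 · 18⌉ = ⌈16.92⌉ = 17.
The value at rank 17 is 8.2.

8.2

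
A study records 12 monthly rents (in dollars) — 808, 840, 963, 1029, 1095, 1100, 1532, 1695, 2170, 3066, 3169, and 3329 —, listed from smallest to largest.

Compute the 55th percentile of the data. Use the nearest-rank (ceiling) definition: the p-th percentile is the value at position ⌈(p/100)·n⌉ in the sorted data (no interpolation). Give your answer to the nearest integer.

1532

n = 12.
Position = ⌈55/100 · 12⌉ = ⌈6.6⌉ = 7.
The value at rank 7 is 1532.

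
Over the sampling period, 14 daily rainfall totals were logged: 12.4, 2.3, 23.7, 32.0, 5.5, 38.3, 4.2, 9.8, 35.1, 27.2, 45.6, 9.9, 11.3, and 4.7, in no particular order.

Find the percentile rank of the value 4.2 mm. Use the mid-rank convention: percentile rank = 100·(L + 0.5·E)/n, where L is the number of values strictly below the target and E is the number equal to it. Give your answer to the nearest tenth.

Sorted: 2.3, 4.2, 4.7, 5.5, 9.8, 9.9, 11.3, 12.4, 23.7, 27.2, 32.0, 35.1, 38.3, 45.6.
Count below 4.2: L = 1; count equal: E = 1; n = 14.
Percentile rank = 100·(1 + 0.5·1)/14 = 100·1.5/14 = 10.71.

10.7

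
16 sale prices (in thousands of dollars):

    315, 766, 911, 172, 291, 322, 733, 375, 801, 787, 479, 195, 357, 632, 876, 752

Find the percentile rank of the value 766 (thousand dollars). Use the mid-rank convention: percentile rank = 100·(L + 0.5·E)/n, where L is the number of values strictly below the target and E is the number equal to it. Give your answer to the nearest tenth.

71.9

Sorted: 172, 195, 291, 315, 322, 357, 375, 479, 632, 733, 752, 766, 787, 801, 876, 911.
Count below 766: L = 11; count equal: E = 1; n = 16.
Percentile rank = 100·(11 + 0.5·1)/16 = 100·11.5/16 = 71.88.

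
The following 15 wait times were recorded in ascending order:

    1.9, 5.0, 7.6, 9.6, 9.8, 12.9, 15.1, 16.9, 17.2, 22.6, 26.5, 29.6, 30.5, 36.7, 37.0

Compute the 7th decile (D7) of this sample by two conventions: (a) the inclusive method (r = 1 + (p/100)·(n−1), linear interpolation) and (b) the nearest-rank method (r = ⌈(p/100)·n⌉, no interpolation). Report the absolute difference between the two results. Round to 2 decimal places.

n = 15.
(a) r = 10.8; between ranks 10 (22.6) and 11 (26.5): 25.72.
(b) the nearest-rank method: rank 11 → 26.5.
|25.72 − 26.5| = 0.78.

0.78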